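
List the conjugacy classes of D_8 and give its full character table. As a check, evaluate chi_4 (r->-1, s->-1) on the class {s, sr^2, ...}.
Conjugacy classes: {e} of size 1, {r^4} of size 1, {r^1, r^7} of size 2, {r^2, r^6} of size 2, {r^3, r^5} of size 2, {s, sr^2, ...} of size 4, {sr, sr^3, ...} of size 4.
Character table:
  irrep \ class              {e} (size 1)  {r^4} (size 1)  {r^1, r^7} (size 2)  {r^2, r^6} (size 2)  {r^3, r^5} (size 2)  {s, sr^2, ...} (size 4)  {sr, sr^3, ...} (size 4)
  chi_1 (triv)               1             1               1                    1                    1                    1                        1                       
  chi_2 (sign: r->1, s->-1)  1             1               1                    1                    1                    -1                       -1                      
  chi_3 (r->-1, s->1)        1             1               -1                   1                    -1                   1                        -1                      
  chi_4 (r->-1, s->-1)       1             1               -1                   1                    -1                   -1                       1                       
  chi_5 (2d, j=1)            2             -2              sqrt(2)              0                    -sqrt(2)             0                        0                       
  chi_6 (2d, j=2)            2             2               0                    -2                   0                    0                        0                       
  chi_7 (2d, j=3)            2             -2              -sqrt(2)             0                    sqrt(2)              0                        0                       

Spot check: chi_4 (r->-1, s->-1) on {s, sr^2, ...} = -1.

Working: D_8 has order 2*8 = 16 with 7 conjugacy classes, hence 7 irreducibles. Sum of squared dims 1 + 1 + 1 + 1 + 4 + 4 + 4 = 16 = |G|. Linear characters come from the abelianisation; the 2-dimensional irreps have character r^k -> 2*cos(2*pi*j*k/8), reflections -> 0.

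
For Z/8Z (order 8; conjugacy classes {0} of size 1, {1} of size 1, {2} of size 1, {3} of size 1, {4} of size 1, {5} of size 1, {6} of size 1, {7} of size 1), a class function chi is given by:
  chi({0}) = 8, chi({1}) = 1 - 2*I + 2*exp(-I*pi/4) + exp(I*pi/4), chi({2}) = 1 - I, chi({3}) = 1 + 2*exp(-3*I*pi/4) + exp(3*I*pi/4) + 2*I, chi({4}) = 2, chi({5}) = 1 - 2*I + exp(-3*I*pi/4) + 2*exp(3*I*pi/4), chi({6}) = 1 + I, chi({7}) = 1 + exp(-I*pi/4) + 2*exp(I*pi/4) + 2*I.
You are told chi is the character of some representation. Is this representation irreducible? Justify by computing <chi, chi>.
Not irreducible (reducible): <chi, chi> = 14 > 1.

Solution. <chi, chi> = (1/|G|) sum_C |C| * |chi(C)|^2 = (1/8)[1*|8|^2 + 1*|1 - 2*I + 2*exp(-I*pi/4) + exp(I*pi/4)|^2 + 1*|1 - I|^2 + 1*|1 + 2*exp(-3*I*pi/4) + exp(3*I*pi/4) + 2*I|^2 + 1*|2|^2 + 1*|1 - 2*I + exp(-3*I*pi/4) + 2*exp(3*I*pi/4)|^2 + 1*|1 + I|^2 + 1*|1 + exp(-I*pi/4) + 2*exp(I*pi/4) + 2*I|^2]
  = (1/8)[(64) + (10 + 3*exp(-I*pi/4) - 2*exp(3*I*pi/4) + 5*exp(I*pi/4)) + (2) + (10 + 5*exp(-3*I*pi/4) - 2*exp(-I*pi/4) + 3*exp(3*I*pi/4)) + (4) + (10 + 5*exp(-3*I*pi/4) - 2*exp(-I*pi/4) + 3*exp(3*I*pi/4)) + (2) + (10 + 3*exp(-I*pi/4) - 2*exp(3*I*pi/4) + 5*exp(I*pi/4))] = 112/8 = 14.
(Exp terms are combined using exp(i*s)*conj(exp(i*t)) = exp(i*(s-t)), and sums of them are collapsed using the identity that for every m > 1 the m distinct m-th roots of unity sum to 0, e.g. 1 + exp(2*I*pi/3) + exp(-2*I*pi/3) = 0.)
A character is irreducible iff <chi, chi> = 1, so this representation is reducible.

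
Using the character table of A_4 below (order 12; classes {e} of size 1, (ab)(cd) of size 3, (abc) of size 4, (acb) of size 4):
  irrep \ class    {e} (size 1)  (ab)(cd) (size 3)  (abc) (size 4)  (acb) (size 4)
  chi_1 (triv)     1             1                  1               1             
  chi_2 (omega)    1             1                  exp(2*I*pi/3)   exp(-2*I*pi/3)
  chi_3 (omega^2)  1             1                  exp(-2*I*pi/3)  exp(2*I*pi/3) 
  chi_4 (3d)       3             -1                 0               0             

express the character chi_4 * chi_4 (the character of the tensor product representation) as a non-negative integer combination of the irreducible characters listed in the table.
chi_4 tensor chi_4 = chi_1 + chi_2 + chi_3 + 2*chi_4 (all other irreducibles have multiplicity 0).

Argument: The character of a tensor product is the pointwise product (chi_4 * chi_4)(C) = chi_4(C) * chi_4(C):
  {e}: (3)*(3), (ab)(cd): (-1)*(-1), (abc): (0)*(0), (acb): (0)*(0)
so (chi_4 * chi_4) takes values
  {e} -> 9, (ab)(cd) -> 1, (abc) -> 0, (acb) -> 0.
Now take the inner product of this character with each irreducible chi from the table, <chi_4*chi_4, chi> = (1/12) sum_C |C| (chi_4*chi_4)(C) conj(chi(C)):
  <chi_4*chi_4, chi_1> = (1/12)[1*(9)*conj(1) + 3*(1)*conj(1) + 4*(0)*conj(1) + 4*(0)*conj(1)]
      = (1/12)[(9) + (3) + (0) + (0)] = 12/12 = 1
  <chi_4*chi_4, chi_2> = (1/12)[1*(9)*conj(1) + 3*(1)*conj(1) + 4*(0)*conj(exp(2*I*pi/3)) + 4*(0)*conj(exp(-2*I*pi/3))]
      = (1/12)[(9) + (3) + (0) + (0)] = 12/12 = 1
  <chi_4*chi_4, chi_3> = (1/12)[1*(9)*conj(1) + 3*(1)*conj(1) + 4*(0)*conj(exp(-2*I*pi/3)) + 4*(0)*conj(exp(2*I*pi/3))]
      = (1/12)[(9) + (3) + (0) + (0)] = 12/12 = 1
  <chi_4*chi_4, chi_4> = (1/12)[1*(9)*conj(3) + 3*(1)*conj(-1) + 4*(0)*conj(0) + 4*(0)*conj(0)]
      = (1/12)[(27) + (-3) + (0) + (0)] = 24/12 = 2
(Exp terms are combined using exp(i*s)*conj(exp(i*t)) = exp(i*(s-t)), and sums of them are collapsed using the identity that for every m > 1 the m distinct m-th roots of unity sum to 0, e.g. 1 + exp(2*I*pi/3) + exp(-2*I*pi/3) = 0.)
Hence the multiplicities are chi_1: 1, chi_2: 1, chi_3: 1, chi_4: 2. Dimension check: dim(chi_4)*dim(chi_4) = 3*3 = 9 and sum (mult * dim) = 1*1 + 1*1 + 1*1 + 2*3 = 9.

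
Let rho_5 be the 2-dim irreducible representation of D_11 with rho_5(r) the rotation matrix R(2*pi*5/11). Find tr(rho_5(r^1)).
chi_{rho_5}(r^1) = 2*cos(2*pi*5*1/11) = -2*cos(pi/11)

Reasoning: rho_5(r^1) is rotation by angle 2*pi*5*1/11, whose trace is 2*cos(2*pi*5*1/11) = -2*cos(pi/11).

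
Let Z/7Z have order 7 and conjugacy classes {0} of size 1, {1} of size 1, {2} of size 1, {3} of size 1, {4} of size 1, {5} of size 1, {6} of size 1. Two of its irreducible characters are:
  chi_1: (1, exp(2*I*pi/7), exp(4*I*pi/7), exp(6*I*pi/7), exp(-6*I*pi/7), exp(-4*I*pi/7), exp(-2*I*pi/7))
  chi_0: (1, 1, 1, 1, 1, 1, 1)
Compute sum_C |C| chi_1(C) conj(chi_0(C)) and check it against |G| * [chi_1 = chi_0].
Sum = 0; so <chi_1, chi_0> = 0 (distinct irreducibles are orthogonal).

Solution. Compute term by term over conjugacy classes (|C| * chi_1(C) * conj(chi_0(C))):
  1*(1)*conj(1) + 1*(exp(2*I*pi/7))*conj(1) + 1*(exp(4*I*pi/7))*conj(1) + 1*(exp(6*I*pi/7))*conj(1) + 1*(exp(-6*I*pi/7))*conj(1) + 1*(exp(-4*I*pi/7))*conj(1) + 1*(exp(-2*I*pi/7))*conj(1)
  = (1) + (exp(2*I*pi/7)) + (exp(4*I*pi/7)) + (exp(6*I*pi/7)) + (exp(-6*I*pi/7)) + (exp(-4*I*pi/7)) + (exp(-2*I*pi/7))
  = 0.
(Exp terms are combined using exp(i*s)*conj(exp(i*t)) = exp(i*(s-t)), and sums of them are collapsed using the identity that for every m > 1 the m distinct m-th roots of unity sum to 0, e.g. 1 + exp(2*I*pi/3) + exp(-2*I*pi/3) = 0.)
Dividing by |G| = 7 gives 0/7 = 0, matching the row-orthogonality relation <chi_1, chi_0> = [chi_1 = chi_0].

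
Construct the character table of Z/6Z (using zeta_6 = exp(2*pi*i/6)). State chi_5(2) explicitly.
Character table of Z/6Z (irreps indexed chi_0,...,chi_5 with chi_k(m) = zeta_6^(k*m), zeta_6 = exp(2*pi*i/6)):
  irrep \ class  {0} (size 1)  {1} (size 1)    {2} (size 1)    {3} (size 1)  {4} (size 1)    {5} (size 1)  
  chi_0          1             1               1               1             1               1             
  chi_1          1             exp(I*pi/3)     exp(2*I*pi/3)   -1            exp(-2*I*pi/3)  exp(-I*pi/3)  
  chi_2          1             exp(2*I*pi/3)   exp(-2*I*pi/3)  1             exp(2*I*pi/3)   exp(-2*I*pi/3)
  chi_3          1             -1              1               -1            1               -1            
  chi_4          1             exp(-2*I*pi/3)  exp(2*I*pi/3)   1             exp(-2*I*pi/3)  exp(2*I*pi/3) 
  chi_5          1             exp(-I*pi/3)    exp(-2*I*pi/3)  -1            exp(2*I*pi/3)   exp(I*pi/3)   

Spot check: chi_5(2) = zeta_6^(5*2) = zeta_6^10 = exp(-2*I*pi/3).

Working: Z/6Z is abelian, so all 6 irreducible complex representations are 1-dimensional. They are given by chi_k(m) = zeta_6^(k*m) for k = 0,...,5. Row orthogonality: sum_m chi_k(m) conj(chi_l(m)) = 6 * [k = l].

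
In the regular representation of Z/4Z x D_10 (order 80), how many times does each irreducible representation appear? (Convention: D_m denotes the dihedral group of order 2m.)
Each irreducible V_i of dimension d_i appears with multiplicity d_i, i.e. rho_reg = (direct sum over all irreducibles V_i) d_i V_i. The irreducible dimensions for Z/4Z x D_10 are 1, 1, 1, 1, 1, 1, 1, 1, 1, 1, 1, 1, 1, 1, 1, 1, 2, 2, 2, 2, 2, 2, 2, 2, 2, 2, 2, 2, 2, 2, 2, 2: 16 irreducibles of dimension 1, each with multiplicity 1; 16 irreducibles of dimension 2, each with multiplicity 2. Total dimension 16*1*1 + 16*2*2 = 80 = |G|.

Reasoning: General theorem: in the regular representation of a finite group G, each irreducible appears with multiplicity equal to its dimension. Check: dim(rho_reg) = sum d_i^2 = 1 + 1 + 1 + 1 + 1 + 1 + 1 + 1 + 1 + 1 + 1 + 1 + 1 + 1 + 1 + 1 + 4 + 4 + 4 + 4 + 4 + 4 + 4 + 4 + 4 + 4 + 4 + 4 + 4 + 4 + 4 + 4 = 80 = |G|.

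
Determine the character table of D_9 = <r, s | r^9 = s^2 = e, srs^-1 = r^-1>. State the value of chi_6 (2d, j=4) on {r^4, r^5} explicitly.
Conjugacy classes: {e} of size 1, {r^1, r^8} of size 2, {r^2, r^7} of size 2, {r^3, r^6} of size 2, {r^4, r^5} of size 2, {s, sr, ..., sr^8} of size 9.
Character table:
  irrep \ class              {e} (size 1)  {r^1, r^8} (size 2)  {r^2, r^7} (size 2)  {r^3, r^6} (size 2)  {r^4, r^5} (size 2)  {s, sr, ..., sr^8} (size 9)
  chi_1 (triv)               1             1                    1                    1                    1                    1                          
  chi_2 (sign: r->1, s->-1)  1             1                    1                    1                    1                    -1                         
  chi_3 (2d, j=1)            2             2*cos(2*pi/9)        2*cos(4*pi/9)        -1                   -2*cos(pi/9)         0                          
  chi_4 (2d, j=2)            2             2*cos(4*pi/9)        -2*cos(pi/9)         -1                   2*cos(2*pi/9)        0                          
  chi_5 (2d, j=3)            2             -1                   -1                   2                    -1                   0                          
  chi_6 (2d, j=4)            2             -2*cos(pi/9)         2*cos(2*pi/9)        -1                   2*cos(4*pi/9)        0                          

Spot check: chi_6 (2d, j=4) on {r^4, r^5} = 2*cos(4*pi/9).

Justification: D_9 has order 2*9 = 18 with 6 conjugacy classes, hence 6 irreducibles. Sum of squared dims 1 + 1 + 4 + 4 + 4 + 4 = 18 = |G|. Linear characters come from the abelianisation; the 2-dimensional irreps have character r^k -> 2*cos(2*pi*j*k/9), reflections -> 0.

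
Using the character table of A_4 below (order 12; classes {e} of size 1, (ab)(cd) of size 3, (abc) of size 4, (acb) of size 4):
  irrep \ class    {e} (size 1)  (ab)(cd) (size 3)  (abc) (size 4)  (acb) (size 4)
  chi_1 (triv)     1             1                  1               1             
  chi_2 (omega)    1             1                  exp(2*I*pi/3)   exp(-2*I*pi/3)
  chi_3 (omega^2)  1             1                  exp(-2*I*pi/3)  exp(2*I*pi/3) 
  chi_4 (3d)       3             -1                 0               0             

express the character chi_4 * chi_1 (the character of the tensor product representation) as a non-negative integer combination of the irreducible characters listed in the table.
chi_4 tensor chi_1 = chi_4 (all other irreducibles have multiplicity 0).

Solution. The character of a tensor product is the pointwise product (chi_4 * chi_1)(C) = chi_4(C) * chi_1(C):
  {e}: (3)*(1), (ab)(cd): (-1)*(1), (abc): (0)*(1), (acb): (0)*(1)
so (chi_4 * chi_1) takes values
  {e} -> 3, (ab)(cd) -> -1, (abc) -> 0, (acb) -> 0.
Now take the inner product of this character with each irreducible chi from the table, <chi_4*chi_1, chi> = (1/12) sum_C |C| (chi_4*chi_1)(C) conj(chi(C)):
  <chi_4*chi_1, chi_1> = (1/12)[1*(3)*conj(1) + 3*(-1)*conj(1) + 4*(0)*conj(1) + 4*(0)*conj(1)]
      = (1/12)[(3) + (-3) + (0) + (0)] = 0/12 = 0
  <chi_4*chi_1, chi_2> = (1/12)[1*(3)*conj(1) + 3*(-1)*conj(1) + 4*(0)*conj(exp(2*I*pi/3)) + 4*(0)*conj(exp(-2*I*pi/3))]
      = (1/12)[(3) + (-3) + (0) + (0)] = 0/12 = 0
  <chi_4*chi_1, chi_3> = (1/12)[1*(3)*conj(1) + 3*(-1)*conj(1) + 4*(0)*conj(exp(-2*I*pi/3)) + 4*(0)*conj(exp(2*I*pi/3))]
      = (1/12)[(3) + (-3) + (0) + (0)] = 0/12 = 0
  <chi_4*chi_1, chi_4> = (1/12)[1*(3)*conj(3) + 3*(-1)*conj(-1) + 4*(0)*conj(0) + 4*(0)*conj(0)]
      = (1/12)[(9) + (3) + (0) + (0)] = 12/12 = 1
(Exp terms are combined using exp(i*s)*conj(exp(i*t)) = exp(i*(s-t)), and sums of them are collapsed using the identity that for every m > 1 the m distinct m-th roots of unity sum to 0, e.g. 1 + exp(2*I*pi/3) + exp(-2*I*pi/3) = 0.)
Hence the multiplicities are chi_4: 1. Dimension check: dim(chi_4)*dim(chi_1) = 3*1 = 3 and sum (mult * dim) = 1*3 = 3.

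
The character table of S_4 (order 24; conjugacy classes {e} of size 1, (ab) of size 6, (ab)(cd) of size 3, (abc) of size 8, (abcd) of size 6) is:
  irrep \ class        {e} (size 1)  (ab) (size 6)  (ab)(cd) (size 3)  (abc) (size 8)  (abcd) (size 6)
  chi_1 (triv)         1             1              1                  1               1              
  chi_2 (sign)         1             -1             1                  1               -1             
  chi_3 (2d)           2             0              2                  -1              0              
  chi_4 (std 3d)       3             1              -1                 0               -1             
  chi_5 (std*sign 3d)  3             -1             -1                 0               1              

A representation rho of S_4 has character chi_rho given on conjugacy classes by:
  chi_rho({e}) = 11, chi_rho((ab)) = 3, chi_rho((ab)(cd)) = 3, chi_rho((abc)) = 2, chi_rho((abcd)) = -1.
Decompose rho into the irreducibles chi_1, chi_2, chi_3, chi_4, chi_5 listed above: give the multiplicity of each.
Multiplicities: chi_1: 2, chi_2: 1, chi_3: 1, chi_4: 2, chi_5: 0.

Reasoning: Use <chi_rho, chi> = (1/|G|) sum_C |C| * chi_rho(C) * conj(chi(C)) with |G| = 24 for each irreducible chi in the table:
  <chi_rho, chi_1> = (1/24)[1*(11)*conj(1) + 6*(3)*conj(1) + 3*(3)*conj(1) + 8*(2)*conj(1) + 6*(-1)*conj(1)]
      = (1/24)[(11) + (18) + (9) + (16) + (-6)] = 48/24 = 2
  <chi_rho, chi_2> = (1/24)[1*(11)*conj(1) + 6*(3)*conj(-1) + 3*(3)*conj(1) + 8*(2)*conj(1) + 6*(-1)*conj(-1)]
      = (1/24)[(11) + (-18) + (9) + (16) + (6)] = 24/24 = 1
  <chi_rho, chi_3> = (1/24)[1*(11)*conj(2) + 6*(3)*conj(0) + 3*(3)*conj(2) + 8*(2)*conj(-1) + 6*(-1)*conj(0)]
      = (1/24)[(22) + (0) + (18) + (-16) + (0)] = 24/24 = 1
  <chi_rho, chi_4> = (1/24)[1*(11)*conj(3) + 6*(3)*conj(1) + 3*(3)*conj(-1) + 8*(2)*conj(0) + 6*(-1)*conj(-1)]
      = (1/24)[(33) + (18) + (-9) + (0) + (6)] = 48/24 = 2
  <chi_rho, chi_5> = (1/24)[1*(11)*conj(3) + 6*(3)*conj(-1) + 3*(3)*conj(-1) + 8*(2)*conj(0) + 6*(-1)*conj(1)]
      = (1/24)[(33) + (-18) + (-9) + (0) + (-6)] = 0/24 = 0
Dimension check: dim(rho) = sum (mult * dim) = 2*1 + 1*1 + 1*2 + 2*3 + 0*3 = 11 = chi_rho(e) = 11.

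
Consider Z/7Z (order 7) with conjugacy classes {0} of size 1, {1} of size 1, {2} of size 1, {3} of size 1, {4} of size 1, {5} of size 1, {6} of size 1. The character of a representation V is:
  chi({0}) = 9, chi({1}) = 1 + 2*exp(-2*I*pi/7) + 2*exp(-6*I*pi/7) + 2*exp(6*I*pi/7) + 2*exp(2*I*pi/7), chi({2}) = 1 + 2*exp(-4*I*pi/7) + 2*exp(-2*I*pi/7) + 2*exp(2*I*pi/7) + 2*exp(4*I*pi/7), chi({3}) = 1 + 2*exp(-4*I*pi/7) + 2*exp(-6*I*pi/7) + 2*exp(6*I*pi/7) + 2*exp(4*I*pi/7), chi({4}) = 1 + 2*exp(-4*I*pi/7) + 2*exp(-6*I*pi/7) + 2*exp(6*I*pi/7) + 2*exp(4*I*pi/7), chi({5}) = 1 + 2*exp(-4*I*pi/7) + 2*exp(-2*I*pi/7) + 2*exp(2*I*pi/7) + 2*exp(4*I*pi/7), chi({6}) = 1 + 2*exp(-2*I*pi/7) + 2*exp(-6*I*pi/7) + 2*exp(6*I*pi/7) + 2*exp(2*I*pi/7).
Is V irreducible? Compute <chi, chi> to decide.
Not irreducible (reducible): <chi, chi> = 17 > 1.

Solution. <chi, chi> = (1/|G|) sum_C |C| * |chi(C)|^2 = (1/7)[1*|9|^2 + 1*|1 + 2*exp(-2*I*pi/7) + 2*exp(-6*I*pi/7) + 2*exp(6*I*pi/7) + 2*exp(2*I*pi/7)|^2 + 1*|1 + 2*exp(-4*I*pi/7) + 2*exp(-2*I*pi/7) + 2*exp(2*I*pi/7) + 2*exp(4*I*pi/7)|^2 + 1*|1 + 2*exp(-4*I*pi/7) + 2*exp(-6*I*pi/7) + 2*exp(6*I*pi/7) + 2*exp(4*I*pi/7)|^2 + 1*|1 + 2*exp(-4*I*pi/7) + 2*exp(-6*I*pi/7) + 2*exp(6*I*pi/7) + 2*exp(4*I*pi/7)|^2 + 1*|1 + 2*exp(-4*I*pi/7) + 2*exp(-2*I*pi/7) + 2*exp(2*I*pi/7) + 2*exp(4*I*pi/7)|^2 + 1*|1 + 2*exp(-2*I*pi/7) + 2*exp(-6*I*pi/7) + 2*exp(6*I*pi/7) + 2*exp(2*I*pi/7)|^2]
  = (1/7)[(81) + (17 + 12*exp(-4*I*pi/7) + 8*exp(-2*I*pi/7) + 12*exp(-6*I*pi/7) + 12*exp(6*I*pi/7) + 8*exp(2*I*pi/7) + 12*exp(4*I*pi/7)) + (17 + 12*exp(-2*I*pi/7) + 8*exp(-4*I*pi/7) + 12*exp(-6*I*pi/7) + 12*exp(6*I*pi/7) + 8*exp(4*I*pi/7) + 12*exp(2*I*pi/7)) + (17 + 12*exp(-4*I*pi/7) + 12*exp(-2*I*pi/7) + 8*exp(-6*I*pi/7) + 8*exp(6*I*pi/7) + 12*exp(2*I*pi/7) + 12*exp(4*I*pi/7)) + (17 + 12*exp(-4*I*pi/7) + 12*exp(-2*I*pi/7) + 8*exp(-6*I*pi/7) + 8*exp(6*I*pi/7) + 12*exp(2*I*pi/7) + 12*exp(4*I*pi/7)) + (17 + 12*exp(-2*I*pi/7) + 8*exp(-4*I*pi/7) + 12*exp(-6*I*pi/7) + 12*exp(6*I*pi/7) + 8*exp(4*I*pi/7) + 12*exp(2*I*pi/7)) + (17 + 12*exp(-4*I*pi/7) + 8*exp(-2*I*pi/7) + 12*exp(-6*I*pi/7) + 12*exp(6*I*pi/7) + 8*exp(2*I*pi/7) + 12*exp(4*I*pi/7))] = 119/7 = 17.
(Exp terms are combined using exp(i*s)*conj(exp(i*t)) = exp(i*(s-t)), and sums of them are collapsed using the identity that for every m > 1 the m distinct m-th roots of unity sum to 0, e.g. 1 + exp(2*I*pi/3) + exp(-2*I*pi/3) = 0.)
A character is irreducible iff <chi, chi> = 1, so this representation is reducible.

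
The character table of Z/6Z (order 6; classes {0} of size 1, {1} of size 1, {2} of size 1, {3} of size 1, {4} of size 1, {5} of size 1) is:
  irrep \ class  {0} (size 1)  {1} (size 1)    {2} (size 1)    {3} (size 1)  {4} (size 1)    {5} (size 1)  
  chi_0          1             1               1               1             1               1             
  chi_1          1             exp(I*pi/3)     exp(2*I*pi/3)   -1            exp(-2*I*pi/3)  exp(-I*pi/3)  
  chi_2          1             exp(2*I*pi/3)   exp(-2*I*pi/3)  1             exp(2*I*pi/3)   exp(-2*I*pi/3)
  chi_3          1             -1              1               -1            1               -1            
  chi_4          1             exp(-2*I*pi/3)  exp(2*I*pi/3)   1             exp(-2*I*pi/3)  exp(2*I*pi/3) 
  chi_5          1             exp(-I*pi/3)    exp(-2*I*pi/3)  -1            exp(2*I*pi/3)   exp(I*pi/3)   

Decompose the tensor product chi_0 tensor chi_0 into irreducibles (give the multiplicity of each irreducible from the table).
chi_0 tensor chi_0 = chi_0 (all other irreducibles have multiplicity 0).

Why: The character of a tensor product is the pointwise product (chi_0 * chi_0)(C) = chi_0(C) * chi_0(C):
  {0}: (1)*(1), {1}: (1)*(1), {2}: (1)*(1), {3}: (1)*(1), {4}: (1)*(1), {5}: (1)*(1)
so (chi_0 * chi_0) takes values
  {0} -> 1, {1} -> 1, {2} -> 1, {3} -> 1, {4} -> 1, {5} -> 1.
Now take the inner product of this character with each irreducible chi from the table, <chi_0*chi_0, chi> = (1/6) sum_C |C| (chi_0*chi_0)(C) conj(chi(C)):
  <chi_0*chi_0, chi_0> = (1/6)[1*(1)*conj(1) + 1*(1)*conj(1) + 1*(1)*conj(1) + 1*(1)*conj(1) + 1*(1)*conj(1) + 1*(1)*conj(1)]
      = (1/6)[(1) + (1) + (1) + (1) + (1) + (1)] = 6/6 = 1
  <chi_0*chi_0, chi_1> = (1/6)[1*(1)*conj(1) + 1*(1)*conj(exp(I*pi/3)) + 1*(1)*conj(exp(2*I*pi/3)) + 1*(1)*conj(-1) + 1*(1)*conj(exp(-2*I*pi/3)) + 1*(1)*conj(exp(-I*pi/3))]
      = (1/6)[(1) + (exp(-I*pi/3)) + (exp(-2*I*pi/3)) + (-1) + (exp(2*I*pi/3)) + (exp(I*pi/3))] = 0/6 = 0
  <chi_0*chi_0, chi_2> = (1/6)[1*(1)*conj(1) + 1*(1)*conj(exp(2*I*pi/3)) + 1*(1)*conj(exp(-2*I*pi/3)) + 1*(1)*conj(1) + 1*(1)*conj(exp(2*I*pi/3)) + 1*(1)*conj(exp(-2*I*pi/3))]
      = (1/6)[(1) + (exp(-2*I*pi/3)) + (exp(2*I*pi/3)) + (1) + (exp(-2*I*pi/3)) + (exp(2*I*pi/3))] = 0/6 = 0
  <chi_0*chi_0, chi_3> = (1/6)[1*(1)*conj(1) + 1*(1)*conj(-1) + 1*(1)*conj(1) + 1*(1)*conj(-1) + 1*(1)*conj(1) + 1*(1)*conj(-1)]
      = (1/6)[(1) + (-1) + (1) + (-1) + (1) + (-1)] = 0/6 = 0
  <chi_0*chi_0, chi_4> = (1/6)[1*(1)*conj(1) + 1*(1)*conj(exp(-2*I*pi/3)) + 1*(1)*conj(exp(2*I*pi/3)) + 1*(1)*conj(1) + 1*(1)*conj(exp(-2*I*pi/3)) + 1*(1)*conj(exp(2*I*pi/3))]
      = (1/6)[(1) + (exp(2*I*pi/3)) + (exp(-2*I*pi/3)) + (1) + (exp(2*I*pi/3)) + (exp(-2*I*pi/3))] = 0/6 = 0
  <chi_0*chi_0, chi_5> = (1/6)[1*(1)*conj(1) + 1*(1)*conj(exp(-I*pi/3)) + 1*(1)*conj(exp(-2*I*pi/3)) + 1*(1)*conj(-1) + 1*(1)*conj(exp(2*I*pi/3)) + 1*(1)*conj(exp(I*pi/3))]
      = (1/6)[(1) + (exp(I*pi/3)) + (exp(2*I*pi/3)) + (-1) + (exp(-2*I*pi/3)) + (exp(-I*pi/3))] = 0/6 = 0
(Exp terms are combined using exp(i*s)*conj(exp(i*t)) = exp(i*(s-t)), and sums of them are collapsed using the identity that for every m > 1 the m distinct m-th roots of unity sum to 0, e.g. 1 + exp(2*I*pi/3) + exp(-2*I*pi/3) = 0.)
Hence the multiplicities are chi_0: 1. Dimension check: dim(chi_0)*dim(chi_0) = 1*1 = 1 and sum (mult * dim) = 1*1 = 1.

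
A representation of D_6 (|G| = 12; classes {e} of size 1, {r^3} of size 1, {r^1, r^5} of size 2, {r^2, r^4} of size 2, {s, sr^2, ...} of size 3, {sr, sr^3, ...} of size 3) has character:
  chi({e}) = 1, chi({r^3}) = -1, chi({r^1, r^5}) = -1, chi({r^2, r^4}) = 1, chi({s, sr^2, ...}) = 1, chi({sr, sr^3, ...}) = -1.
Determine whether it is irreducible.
Irreducible: <chi, chi> = 1.

Working: <chi, chi> = (1/|G|) sum_C |C| * |chi(C)|^2 = (1/12)[1*|1|^2 + 1*|-1|^2 + 2*|-1|^2 + 2*|1|^2 + 3*|1|^2 + 3*|-1|^2]
  = (1/12)[(1) + (1) + (2) + (2) + (3) + (3)] = 12/12 = 1.
A character is irreducible iff <chi, chi> = 1, so this representation is irreducible.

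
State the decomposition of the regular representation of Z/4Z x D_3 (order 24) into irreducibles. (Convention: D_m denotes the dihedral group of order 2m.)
Each irreducible V_i of dimension d_i appears with multiplicity d_i, i.e. rho_reg = (direct sum over all irreducibles V_i) d_i V_i. The irreducible dimensions for Z/4Z x D_3 are 1, 1, 1, 1, 1, 1, 1, 1, 2, 2, 2, 2: 8 irreducibles of dimension 1, each with multiplicity 1; 4 irreducibles of dimension 2, each with multiplicity 2. Total dimension 8*1*1 + 4*2*2 = 24 = |G|.

General theorem: in the regular representation of a finite group G, each irreducible appears with multiplicity equal to its dimension. Check: dim(rho_reg) = sum d_i^2 = 1 + 1 + 1 + 1 + 1 + 1 + 1 + 1 + 4 + 4 + 4 + 4 = 24 = |G|.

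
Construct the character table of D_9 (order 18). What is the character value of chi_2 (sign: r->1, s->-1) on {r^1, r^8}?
Conjugacy classes: {e} of size 1, {r^1, r^8} of size 2, {r^2, r^7} of size 2, {r^3, r^6} of size 2, {r^4, r^5} of size 2, {s, sr, ..., sr^8} of size 9.
Character table:
  irrep \ class              {e} (size 1)  {r^1, r^8} (size 2)  {r^2, r^7} (size 2)  {r^3, r^6} (size 2)  {r^4, r^5} (size 2)  {s, sr, ..., sr^8} (size 9)
  chi_1 (triv)               1             1                    1                    1                    1                    1                          
  chi_2 (sign: r->1, s->-1)  1             1                    1                    1                    1                    -1                         
  chi_3 (2d, j=1)            2             2*cos(2*pi/9)        2*cos(4*pi/9)        -1                   -2*cos(pi/9)         0                          
  chi_4 (2d, j=2)            2             2*cos(4*pi/9)        -2*cos(pi/9)         -1                   2*cos(2*pi/9)        0                          
  chi_5 (2d, j=3)            2             -1                   -1                   2                    -1                   0                          
  chi_6 (2d, j=4)            2             -2*cos(pi/9)         2*cos(2*pi/9)        -1                   2*cos(4*pi/9)        0                          

Spot check: chi_2 (sign: r->1, s->-1) on {r^1, r^8} = 1.

Details: D_9 has order 2*9 = 18 with 6 conjugacy classes, hence 6 irreducibles. Sum of squared dims 1 + 1 + 4 + 4 + 4 + 4 = 18 = |G|. Linear characters come from the abelianisation; the 2-dimensional irreps have character r^k -> 2*cos(2*pi*j*k/9), reflections -> 0.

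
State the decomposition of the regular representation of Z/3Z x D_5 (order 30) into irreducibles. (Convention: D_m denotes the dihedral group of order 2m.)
Each irreducible V_i of dimension d_i appears with multiplicity d_i, i.e. rho_reg = (direct sum over all irreducibles V_i) d_i V_i. The irreducible dimensions for Z/3Z x D_5 are 1, 1, 1, 1, 1, 1, 2, 2, 2, 2, 2, 2: 6 irreducibles of dimension 1, each with multiplicity 1; 6 irreducibles of dimension 2, each with multiplicity 2. Total dimension 6*1*1 + 6*2*2 = 30 = |G|.

Solution. General theorem: in the regular representation of a finite group G, each irreducible appears with multiplicity equal to its dimension. Check: dim(rho_reg) = sum d_i^2 = 1 + 1 + 1 + 1 + 1 + 1 + 4 + 4 + 4 + 4 + 4 + 4 = 30 = |G|.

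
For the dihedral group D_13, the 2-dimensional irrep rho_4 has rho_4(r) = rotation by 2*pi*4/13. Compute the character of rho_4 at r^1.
chi_{rho_4}(r^1) = 2*cos(2*pi*4*1/13) = -2*cos(5*pi/13)

Solution. rho_4(r^1) is rotation by angle 2*pi*4*1/13, whose trace is 2*cos(2*pi*4*1/13) = -2*cos(5*pi/13).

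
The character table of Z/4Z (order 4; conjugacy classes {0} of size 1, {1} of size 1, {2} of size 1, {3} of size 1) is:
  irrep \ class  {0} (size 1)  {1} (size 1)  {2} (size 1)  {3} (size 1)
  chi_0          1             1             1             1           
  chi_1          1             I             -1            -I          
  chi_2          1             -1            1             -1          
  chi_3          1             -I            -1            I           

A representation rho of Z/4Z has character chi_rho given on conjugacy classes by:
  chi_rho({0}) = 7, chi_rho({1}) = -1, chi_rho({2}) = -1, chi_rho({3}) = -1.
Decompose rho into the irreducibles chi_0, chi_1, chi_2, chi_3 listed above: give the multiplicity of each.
Multiplicities: chi_0: 1, chi_1: 2, chi_2: 2, chi_3: 2.

Proof sketch: Use <chi_rho, chi> = (1/|G|) sum_C |C| * chi_rho(C) * conj(chi(C)) with |G| = 4 for each irreducible chi in the table:
  <chi_rho, chi_0> = (1/4)[1*(7)*conj(1) + 1*(-1)*conj(1) + 1*(-1)*conj(1) + 1*(-1)*conj(1)]
      = (1/4)[(7) + (-1) + (-1) + (-1)] = 4/4 = 1
  <chi_rho, chi_1> = (1/4)[1*(7)*conj(1) + 1*(-1)*conj(I) + 1*(-1)*conj(-1) + 1*(-1)*conj(-I)]
      = (1/4)[(7) + (I) + (1) + (-I)] = 8/4 = 2
  <chi_rho, chi_2> = (1/4)[1*(7)*conj(1) + 1*(-1)*conj(-1) + 1*(-1)*conj(1) + 1*(-1)*conj(-1)]
      = (1/4)[(7) + (1) + (-1) + (1)] = 8/4 = 2
  <chi_rho, chi_3> = (1/4)[1*(7)*conj(1) + 1*(-1)*conj(-I) + 1*(-1)*conj(-1) + 1*(-1)*conj(I)]
      = (1/4)[(7) + (-I) + (1) + (I)] = 8/4 = 2
(Exp terms are combined using exp(i*s)*conj(exp(i*t)) = exp(i*(s-t)), and sums of them are collapsed using the identity that for every m > 1 the m distinct m-th roots of unity sum to 0, e.g. 1 + exp(2*I*pi/3) + exp(-2*I*pi/3) = 0.)
Dimension check: dim(rho) = sum (mult * dim) = 1*1 + 2*1 + 2*1 + 2*1 = 7 = chi_rho(e) = 7.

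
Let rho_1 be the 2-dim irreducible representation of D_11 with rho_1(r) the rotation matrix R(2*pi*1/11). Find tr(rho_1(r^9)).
chi_{rho_1}(r^9) = 2*cos(2*pi*1*9/11) = 2*cos(4*pi/11)

Solution. rho_1(r^9) is rotation by angle 2*pi*1*9/11, whose trace is 2*cos(2*pi*1*9/11) = 2*cos(4*pi/11).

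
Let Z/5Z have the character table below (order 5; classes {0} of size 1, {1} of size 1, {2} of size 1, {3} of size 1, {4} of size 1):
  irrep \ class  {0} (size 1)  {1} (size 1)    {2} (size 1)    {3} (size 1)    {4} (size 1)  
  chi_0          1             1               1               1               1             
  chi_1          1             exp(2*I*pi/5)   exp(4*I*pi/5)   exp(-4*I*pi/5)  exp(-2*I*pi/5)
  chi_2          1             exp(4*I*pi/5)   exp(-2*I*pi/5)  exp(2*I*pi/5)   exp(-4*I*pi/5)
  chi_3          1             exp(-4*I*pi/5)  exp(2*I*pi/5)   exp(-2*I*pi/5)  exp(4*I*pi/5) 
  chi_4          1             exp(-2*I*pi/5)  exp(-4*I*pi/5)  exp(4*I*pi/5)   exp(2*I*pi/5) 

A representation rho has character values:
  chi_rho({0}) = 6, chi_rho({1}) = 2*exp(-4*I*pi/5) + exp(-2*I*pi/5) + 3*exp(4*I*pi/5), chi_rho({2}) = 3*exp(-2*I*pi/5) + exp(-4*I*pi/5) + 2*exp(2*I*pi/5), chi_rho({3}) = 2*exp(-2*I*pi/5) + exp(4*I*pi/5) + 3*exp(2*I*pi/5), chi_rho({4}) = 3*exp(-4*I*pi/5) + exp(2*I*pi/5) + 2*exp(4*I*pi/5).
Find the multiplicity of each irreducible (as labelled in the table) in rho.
Multiplicities: chi_0: 0, chi_1: 0, chi_2: 3, chi_3: 2, chi_4: 1.

Argument: Use <chi_rho, chi> = (1/|G|) sum_C |C| * chi_rho(C) * conj(chi(C)) with |G| = 5 for each irreducible chi in the table:
  <chi_rho, chi_0> = (1/5)[1*(6)*conj(1) + 1*(2*exp(-4*I*pi/5) + exp(-2*I*pi/5) + 3*exp(4*I*pi/5))*conj(1) + 1*(3*exp(-2*I*pi/5) + exp(-4*I*pi/5) + 2*exp(2*I*pi/5))*conj(1) + 1*(2*exp(-2*I*pi/5) + exp(4*I*pi/5) + 3*exp(2*I*pi/5))*conj(1) + 1*(3*exp(-4*I*pi/5) + exp(2*I*pi/5) + 2*exp(4*I*pi/5))*conj(1)]
      = (1/5)[(6) + (2*exp(-4*I*pi/5) + exp(-2*I*pi/5) + 3*exp(4*I*pi/5)) + (3*exp(-2*I*pi/5) + exp(-4*I*pi/5) + 2*exp(2*I*pi/5)) + (2*exp(-2*I*pi/5) + exp(4*I*pi/5) + 3*exp(2*I*pi/5)) + (3*exp(-4*I*pi/5) + exp(2*I*pi/5) + 2*exp(4*I*pi/5))] = 0/5 = 0
  <chi_rho, chi_1> = (1/5)[1*(6)*conj(1) + 1*(2*exp(-4*I*pi/5) + exp(-2*I*pi/5) + 3*exp(4*I*pi/5))*conj(exp(2*I*pi/5)) + 1*(3*exp(-2*I*pi/5) + exp(-4*I*pi/5) + 2*exp(2*I*pi/5))*conj(exp(4*I*pi/5)) + 1*(2*exp(-2*I*pi/5) + exp(4*I*pi/5) + 3*exp(2*I*pi/5))*conj(exp(-4*I*pi/5)) + 1*(3*exp(-4*I*pi/5) + exp(2*I*pi/5) + 2*exp(4*I*pi/5))*conj(exp(-2*I*pi/5))]
      = (1/5)[(6) + (exp(-4*I*pi/5) + 2*exp(4*I*pi/5) + 3*exp(2*I*pi/5)) + (2*exp(-2*I*pi/5) + exp(2*I*pi/5) + 3*exp(4*I*pi/5)) + (3*exp(-4*I*pi/5) + exp(-2*I*pi/5) + 2*exp(2*I*pi/5)) + (3*exp(-2*I*pi/5) + 2*exp(-4*I*pi/5) + exp(4*I*pi/5))] = 0/5 = 0
  <chi_rho, chi_2> = (1/5)[1*(6)*conj(1) + 1*(2*exp(-4*I*pi/5) + exp(-2*I*pi/5) + 3*exp(4*I*pi/5))*conj(exp(4*I*pi/5)) + 1*(3*exp(-2*I*pi/5) + exp(-4*I*pi/5) + 2*exp(2*I*pi/5))*conj(exp(-2*I*pi/5)) + 1*(2*exp(-2*I*pi/5) + exp(4*I*pi/5) + 3*exp(2*I*pi/5))*conj(exp(2*I*pi/5)) + 1*(3*exp(-4*I*pi/5) + exp(2*I*pi/5) + 2*exp(4*I*pi/5))*conj(exp(-4*I*pi/5))]
      = (1/5)[(6) + (3 + exp(4*I*pi/5) + 2*exp(2*I*pi/5)) + (3 + exp(-2*I*pi/5) + 2*exp(4*I*pi/5)) + (3 + 2*exp(-4*I*pi/5) + exp(2*I*pi/5)) + (3 + 2*exp(-2*I*pi/5) + exp(-4*I*pi/5))] = 15/5 = 3
  <chi_rho, chi_3> = (1/5)[1*(6)*conj(1) + 1*(2*exp(-4*I*pi/5) + exp(-2*I*pi/5) + 3*exp(4*I*pi/5))*conj(exp(-4*I*pi/5)) + 1*(3*exp(-2*I*pi/5) + exp(-4*I*pi/5) + 2*exp(2*I*pi/5))*conj(exp(2*I*pi/5)) + 1*(2*exp(-2*I*pi/5) + exp(4*I*pi/5) + 3*exp(2*I*pi/5))*conj(exp(-2*I*pi/5)) + 1*(3*exp(-4*I*pi/5) + exp(2*I*pi/5) + 2*exp(4*I*pi/5))*conj(exp(4*I*pi/5))]
      = (1/5)[(6) + (2 + 3*exp(-2*I*pi/5) + exp(2*I*pi/5)) + (2 + 3*exp(-4*I*pi/5) + exp(4*I*pi/5)) + (2 + exp(-4*I*pi/5) + 3*exp(4*I*pi/5)) + (2 + exp(-2*I*pi/5) + 3*exp(2*I*pi/5))] = 10/5 = 2
  <chi_rho, chi_4> = (1/5)[1*(6)*conj(1) + 1*(2*exp(-4*I*pi/5) + exp(-2*I*pi/5) + 3*exp(4*I*pi/5))*conj(exp(-2*I*pi/5)) + 1*(3*exp(-2*I*pi/5) + exp(-4*I*pi/5) + 2*exp(2*I*pi/5))*conj(exp(-4*I*pi/5)) + 1*(2*exp(-2*I*pi/5) + exp(4*I*pi/5) + 3*exp(2*I*pi/5))*conj(exp(4*I*pi/5)) + 1*(3*exp(-4*I*pi/5) + exp(2*I*pi/5) + 2*exp(4*I*pi/5))*conj(exp(2*I*pi/5))]
      = (1/5)[(6) + (1 + 2*exp(-2*I*pi/5) + 3*exp(-4*I*pi/5)) + (1 + 2*exp(-4*I*pi/5) + 3*exp(2*I*pi/5)) + (1 + 3*exp(-2*I*pi/5) + 2*exp(4*I*pi/5)) + (1 + 3*exp(4*I*pi/5) + 2*exp(2*I*pi/5))] = 5/5 = 1
(Exp terms are combined using exp(i*s)*conj(exp(i*t)) = exp(i*(s-t)), and sums of them are collapsed using the identity that for every m > 1 the m distinct m-th roots of unity sum to 0, e.g. 1 + exp(2*I*pi/3) + exp(-2*I*pi/3) = 0.)
Dimension check: dim(rho) = sum (mult * dim) = 0*1 + 0*1 + 3*1 + 2*1 + 1*1 = 6 = chi_rho(e) = 6.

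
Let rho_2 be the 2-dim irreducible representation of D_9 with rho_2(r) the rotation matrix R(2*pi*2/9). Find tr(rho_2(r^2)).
chi_{rho_2}(r^2) = 2*cos(2*pi*2*2/9) = -2*cos(pi/9)

Working: rho_2(r^2) is rotation by angle 2*pi*2*2/9, whose trace is 2*cos(2*pi*2*2/9) = -2*cos(pi/9).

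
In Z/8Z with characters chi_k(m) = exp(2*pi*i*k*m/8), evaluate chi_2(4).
chi_2(4) = zeta_8^8 = 1

Justification: chi_2(4) = zeta_8^(2*4) = zeta_8^8. Since zeta_8^8 = 1, this equals zeta_8^0 = exp(2*pi*i*0/8) = 1.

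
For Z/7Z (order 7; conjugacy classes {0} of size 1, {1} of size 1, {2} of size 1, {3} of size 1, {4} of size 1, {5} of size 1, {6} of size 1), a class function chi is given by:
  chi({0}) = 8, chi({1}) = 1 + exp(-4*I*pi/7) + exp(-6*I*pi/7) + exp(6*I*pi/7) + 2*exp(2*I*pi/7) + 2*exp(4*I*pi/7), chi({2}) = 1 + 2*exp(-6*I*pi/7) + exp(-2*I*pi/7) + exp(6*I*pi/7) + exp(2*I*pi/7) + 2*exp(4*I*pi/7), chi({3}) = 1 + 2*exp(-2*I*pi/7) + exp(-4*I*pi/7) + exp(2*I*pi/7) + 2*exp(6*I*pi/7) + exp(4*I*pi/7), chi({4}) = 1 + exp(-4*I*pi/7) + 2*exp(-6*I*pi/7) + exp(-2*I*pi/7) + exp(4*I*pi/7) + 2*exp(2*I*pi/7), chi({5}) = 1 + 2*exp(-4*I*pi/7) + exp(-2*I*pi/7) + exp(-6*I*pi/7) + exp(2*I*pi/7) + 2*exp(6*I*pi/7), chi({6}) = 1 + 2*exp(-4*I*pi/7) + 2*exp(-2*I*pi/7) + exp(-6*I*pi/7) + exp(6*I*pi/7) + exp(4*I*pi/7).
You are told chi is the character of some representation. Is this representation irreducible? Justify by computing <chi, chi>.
Not irreducible (reducible): <chi, chi> = 12 > 1.

Derivation: <chi, chi> = (1/|G|) sum_C |C| * |chi(C)|^2 = (1/7)[1*|8|^2 + 1*|1 + exp(-4*I*pi/7) + exp(-6*I*pi/7) + exp(6*I*pi/7) + 2*exp(2*I*pi/7) + 2*exp(4*I*pi/7)|^2 + 1*|1 + 2*exp(-6*I*pi/7) + exp(-2*I*pi/7) + exp(6*I*pi/7) + exp(2*I*pi/7) + 2*exp(4*I*pi/7)|^2 + 1*|1 + 2*exp(-2*I*pi/7) + exp(-4*I*pi/7) + exp(2*I*pi/7) + 2*exp(6*I*pi/7) + exp(4*I*pi/7)|^2 + 1*|1 + exp(-4*I*pi/7) + 2*exp(-6*I*pi/7) + exp(-2*I*pi/7) + exp(4*I*pi/7) + 2*exp(2*I*pi/7)|^2 + 1*|1 + 2*exp(-4*I*pi/7) + exp(-2*I*pi/7) + exp(-6*I*pi/7) + exp(2*I*pi/7) + 2*exp(6*I*pi/7)|^2 + 1*|1 + 2*exp(-4*I*pi/7) + 2*exp(-2*I*pi/7) + exp(-6*I*pi/7) + exp(6*I*pi/7) + exp(4*I*pi/7)|^2]
  = (1/7)[(64) + (12 + 10*exp(-2*I*pi/7) + 8*exp(-4*I*pi/7) + 8*exp(-6*I*pi/7) + 8*exp(6*I*pi/7) + 8*exp(4*I*pi/7) + 10*exp(2*I*pi/7)) + (12 + 10*exp(-4*I*pi/7) + 8*exp(-2*I*pi/7) + 8*exp(-6*I*pi/7) + 8*exp(6*I*pi/7) + 8*exp(2*I*pi/7) + 10*exp(4*I*pi/7)) + (12 + 8*exp(-4*I*pi/7) + 8*exp(-2*I*pi/7) + 10*exp(-6*I*pi/7) + 10*exp(6*I*pi/7) + 8*exp(2*I*pi/7) + 8*exp(4*I*pi/7)) + (12 + 8*exp(-4*I*pi/7) + 8*exp(-2*I*pi/7) + 10*exp(-6*I*pi/7) + 10*exp(6*I*pi/7) + 8*exp(2*I*pi/7) + 8*exp(4*I*pi/7)) + (12 + 10*exp(-4*I*pi/7) + 8*exp(-2*I*pi/7) + 8*exp(-6*I*pi/7) + 8*exp(6*I*pi/7) + 8*exp(2*I*pi/7) + 10*exp(4*I*pi/7)) + (12 + 10*exp(-2*I*pi/7) + 8*exp(-4*I*pi/7) + 8*exp(-6*I*pi/7) + 8*exp(6*I*pi/7) + 8*exp(4*I*pi/7) + 10*exp(2*I*pi/7))] = 84/7 = 12.
(Exp terms are combined using exp(i*s)*conj(exp(i*t)) = exp(i*(s-t)), and sums of them are collapsed using the identity that for every m > 1 the m distinct m-th roots of unity sum to 0, e.g. 1 + exp(2*I*pi/3) + exp(-2*I*pi/3) = 0.)
A character is irreducible iff <chi, chi> = 1, so this representation is reducible.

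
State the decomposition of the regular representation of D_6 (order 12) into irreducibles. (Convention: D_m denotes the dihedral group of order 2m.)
Each irreducible V_i of dimension d_i appears with multiplicity d_i, i.e. rho_reg = (direct sum over all irreducibles V_i) d_i V_i. The irreducible dimensions for D_6 are 1, 1, 1, 1, 2, 2: 4 irreducibles of dimension 1, each with multiplicity 1; 2 irreducibles of dimension 2, each with multiplicity 2. Total dimension 4*1*1 + 2*2*2 = 12 = |G|.

Justification: General theorem: in the regular representation of a finite group G, each irreducible appears with multiplicity equal to its dimension. Check: dim(rho_reg) = sum d_i^2 = 1 + 1 + 1 + 1 + 4 + 4 = 12 = |G|.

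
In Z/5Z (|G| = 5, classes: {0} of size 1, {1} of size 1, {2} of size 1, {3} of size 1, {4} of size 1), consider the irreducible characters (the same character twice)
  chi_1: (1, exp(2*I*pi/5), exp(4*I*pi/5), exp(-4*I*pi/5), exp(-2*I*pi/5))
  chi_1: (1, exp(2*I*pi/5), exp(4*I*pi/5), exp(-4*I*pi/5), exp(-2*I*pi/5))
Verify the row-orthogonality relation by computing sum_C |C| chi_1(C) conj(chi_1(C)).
Sum = 5 = |G| = 5; so <chi_1, chi_1> = 1 (norm-1 confirms irreducibility).

Why: Compute term by term over conjugacy classes (|C| * chi_1(C) * conj(chi_1(C))):
  1*(1)*conj(1) + 1*(exp(2*I*pi/5))*conj(exp(2*I*pi/5)) + 1*(exp(4*I*pi/5))*conj(exp(4*I*pi/5)) + 1*(exp(-4*I*pi/5))*conj(exp(-4*I*pi/5)) + 1*(exp(-2*I*pi/5))*conj(exp(-2*I*pi/5))
  = (1) + (1) + (1) + (1) + (1)
  = 5.
(Exp terms are combined using exp(i*s)*conj(exp(i*t)) = exp(i*(s-t)), and sums of them are collapsed using the identity that for every m > 1 the m distinct m-th roots of unity sum to 0, e.g. 1 + exp(2*I*pi/3) + exp(-2*I*pi/3) = 0.)
Dividing by |G| = 5 gives 5/5 = 1, matching the row-orthogonality relation <chi_1, chi_1> = [chi_1 = chi_1].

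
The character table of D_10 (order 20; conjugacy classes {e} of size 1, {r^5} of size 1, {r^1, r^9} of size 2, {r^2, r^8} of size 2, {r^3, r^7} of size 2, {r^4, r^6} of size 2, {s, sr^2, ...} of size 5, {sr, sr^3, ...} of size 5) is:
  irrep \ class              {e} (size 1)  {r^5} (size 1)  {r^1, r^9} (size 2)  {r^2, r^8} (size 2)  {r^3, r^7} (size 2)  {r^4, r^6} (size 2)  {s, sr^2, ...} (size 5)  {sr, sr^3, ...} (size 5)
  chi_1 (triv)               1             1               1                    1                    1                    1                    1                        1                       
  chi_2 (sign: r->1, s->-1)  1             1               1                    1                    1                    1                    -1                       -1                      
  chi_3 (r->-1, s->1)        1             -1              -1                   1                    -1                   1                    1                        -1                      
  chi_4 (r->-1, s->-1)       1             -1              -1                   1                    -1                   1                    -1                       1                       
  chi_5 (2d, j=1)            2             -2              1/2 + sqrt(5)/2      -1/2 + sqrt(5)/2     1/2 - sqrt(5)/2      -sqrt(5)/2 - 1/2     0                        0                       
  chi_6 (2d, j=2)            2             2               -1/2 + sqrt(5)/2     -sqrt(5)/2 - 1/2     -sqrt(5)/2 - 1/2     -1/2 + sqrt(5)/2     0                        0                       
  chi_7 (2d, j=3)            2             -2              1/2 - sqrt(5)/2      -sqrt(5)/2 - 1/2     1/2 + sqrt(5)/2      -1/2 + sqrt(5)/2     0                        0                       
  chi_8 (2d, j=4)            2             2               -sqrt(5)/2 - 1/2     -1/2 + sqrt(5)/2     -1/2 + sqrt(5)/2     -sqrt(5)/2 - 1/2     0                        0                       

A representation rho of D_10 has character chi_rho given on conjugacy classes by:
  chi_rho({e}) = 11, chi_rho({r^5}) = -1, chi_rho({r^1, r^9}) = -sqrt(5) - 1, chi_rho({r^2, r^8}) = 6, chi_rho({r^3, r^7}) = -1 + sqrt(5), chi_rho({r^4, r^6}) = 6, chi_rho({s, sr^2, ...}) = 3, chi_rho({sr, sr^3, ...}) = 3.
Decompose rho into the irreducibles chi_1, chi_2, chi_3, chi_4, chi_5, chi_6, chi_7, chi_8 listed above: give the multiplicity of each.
Multiplicities: chi_1: 3, chi_2: 0, chi_3: 2, chi_4: 2, chi_5: 0, chi_6: 0, chi_7: 1, chi_8: 1.

Solution. Use <chi_rho, chi> = (1/|G|) sum_C |C| * chi_rho(C) * conj(chi(C)) with |G| = 20 for each irreducible chi in the table:
  <chi_rho, chi_1> = (1/20)[1*(11)*conj(1) + 1*(-1)*conj(1) + 2*(-sqrt(5) - 1)*conj(1) + 2*(6)*conj(1) + 2*(-1 + sqrt(5))*conj(1) + 2*(6)*conj(1) + 5*(3)*conj(1) + 5*(3)*conj(1)]
      = (1/20)[(11) + (-1) + (-2*sqrt(5) - 2) + (12) + (-2 + 2*sqrt(5)) + (12) + (15) + (15)] = 60/20 = 3
  <chi_rho, chi_2> = (1/20)[1*(11)*conj(1) + 1*(-1)*conj(1) + 2*(-sqrt(5) - 1)*conj(1) + 2*(6)*conj(1) + 2*(-1 + sqrt(5))*conj(1) + 2*(6)*conj(1) + 5*(3)*conj(-1) + 5*(3)*conj(-1)]
      = (1/20)[(11) + (-1) + (-2*sqrt(5) - 2) + (12) + (-2 + 2*sqrt(5)) + (12) + (-15) + (-15)] = 0/20 = 0
  <chi_rho, chi_3> = (1/20)[1*(11)*conj(1) + 1*(-1)*conj(-1) + 2*(-sqrt(5) - 1)*conj(-1) + 2*(6)*conj(1) + 2*(-1 + sqrt(5))*conj(-1) + 2*(6)*conj(1) + 5*(3)*conj(1) + 5*(3)*conj(-1)]
      = (1/20)[(11) + (1) + (2 + 2*sqrt(5)) + (12) + (2 - 2*sqrt(5)) + (12) + (15) + (-15)] = 40/20 = 2
  <chi_rho, chi_4> = (1/20)[1*(11)*conj(1) + 1*(-1)*conj(-1) + 2*(-sqrt(5) - 1)*conj(-1) + 2*(6)*conj(1) + 2*(-1 + sqrt(5))*conj(-1) + 2*(6)*conj(1) + 5*(3)*conj(-1) + 5*(3)*conj(1)]
      = (1/20)[(11) + (1) + (2 + 2*sqrt(5)) + (12) + (2 - 2*sqrt(5)) + (12) + (-15) + (15)] = 40/20 = 2
  <chi_rho, chi_5> = (1/20)[1*(11)*conj(2) + 1*(-1)*conj(-2) + 2*(-sqrt(5) - 1)*conj(1/2 + sqrt(5)/2) + 2*(6)*conj(-1/2 + sqrt(5)/2) + 2*(-1 + sqrt(5))*conj(1/2 - sqrt(5)/2) + 2*(6)*conj(-sqrt(5)/2 - 1/2) + 5*(3)*conj(0) + 5*(3)*conj(0)]
      = (1/20)[(22) + (2) + (-6 - 2*sqrt(5)) + (-6 + 6*sqrt(5)) + (-6 + 2*sqrt(5)) + (-6*sqrt(5) - 6) + (0) + (0)] = 0/20 = 0
  <chi_rho, chi_6> = (1/20)[1*(11)*conj(2) + 1*(-1)*conj(2) + 2*(-sqrt(5) - 1)*conj(-1/2 + sqrt(5)/2) + 2*(6)*conj(-sqrt(5)/2 - 1/2) + 2*(-1 + sqrt(5))*conj(-sqrt(5)/2 - 1/2) + 2*(6)*conj(-1/2 + sqrt(5)/2) + 5*(3)*conj(0) + 5*(3)*conj(0)]
      = (1/20)[(22) + (-2) + (-4) + (-6*sqrt(5) - 6) + (-4) + (-6 + 6*sqrt(5)) + (0) + (0)] = 0/20 = 0
  <chi_rho, chi_7> = (1/20)[1*(11)*conj(2) + 1*(-1)*conj(-2) + 2*(-sqrt(5) - 1)*conj(1/2 - sqrt(5)/2) + 2*(6)*conj(-sqrt(5)/2 - 1/2) + 2*(-1 + sqrt(5))*conj(1/2 + sqrt(5)/2) + 2*(6)*conj(-1/2 + sqrt(5)/2) + 5*(3)*conj(0) + 5*(3)*conj(0)]
      = (1/20)[(22) + (2) + (4) + (-6*sqrt(5) - 6) + (4) + (-6 + 6*sqrt(5)) + (0) + (0)] = 20/20 = 1
  <chi_rho, chi_8> = (1/20)[1*(11)*conj(2) + 1*(-1)*conj(2) + 2*(-sqrt(5) - 1)*conj(-sqrt(5)/2 - 1/2) + 2*(6)*conj(-1/2 + sqrt(5)/2) + 2*(-1 + sqrt(5))*conj(-1/2 + sqrt(5)/2) + 2*(6)*conj(-sqrt(5)/2 - 1/2) + 5*(3)*conj(0) + 5*(3)*conj(0)]
      = (1/20)[(22) + (-2) + (2*sqrt(5) + 6) + (-6 + 6*sqrt(5)) + (6 - 2*sqrt(5)) + (-6*sqrt(5) - 6) + (0) + (0)] = 20/20 = 1
Dimension check: dim(rho) = sum (mult * dim) = 3*1 + 0*1 + 2*1 + 2*1 + 0*2 + 0*2 + 1*2 + 1*2 = 11 = chi_rho(e) = 11.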